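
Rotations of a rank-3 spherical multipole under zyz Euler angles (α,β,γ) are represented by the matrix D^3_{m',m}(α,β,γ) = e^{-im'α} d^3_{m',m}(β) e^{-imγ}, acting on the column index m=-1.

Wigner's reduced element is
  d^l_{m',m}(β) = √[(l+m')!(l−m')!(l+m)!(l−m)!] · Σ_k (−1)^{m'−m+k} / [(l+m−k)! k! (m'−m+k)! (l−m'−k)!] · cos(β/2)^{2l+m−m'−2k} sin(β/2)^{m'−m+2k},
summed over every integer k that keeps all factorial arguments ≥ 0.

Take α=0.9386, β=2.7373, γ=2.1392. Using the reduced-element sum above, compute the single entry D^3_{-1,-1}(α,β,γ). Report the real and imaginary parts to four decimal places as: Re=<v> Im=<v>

First d^3_{-1,-1}(β=2.7373), then the phase factors e^{-i(-1)α} and e^{-i(-1)γ}:
With c≡cos(β/2)=0.200772 and s≡sin(β/2)=0.979638, N=[2·24·2·24]^{1/2}=48.000000
k∈{0,1,2} keeps every argument non-negative
  k=0: (−1)^0·48.0000/(48)·0.2008^6·0.9796^0 = +0.000065
  k=1: (−1)^1·48.0000/(6)·0.2008^4·0.9796^2 = -0.012475
  k=2: (−1)^2·48.0000/(8)·0.2008^2·0.9796^4 = +0.222752
d^3_{-1,-1}(2.7373) = +0.000065 -0.012475 +0.222752 = +0.210343
D = (+0.590918+0.806732i)·(+0.210343)·(-0.538287+0.842761i) = -0.209915+0.013409i

Re=-0.2099 Im=0.0134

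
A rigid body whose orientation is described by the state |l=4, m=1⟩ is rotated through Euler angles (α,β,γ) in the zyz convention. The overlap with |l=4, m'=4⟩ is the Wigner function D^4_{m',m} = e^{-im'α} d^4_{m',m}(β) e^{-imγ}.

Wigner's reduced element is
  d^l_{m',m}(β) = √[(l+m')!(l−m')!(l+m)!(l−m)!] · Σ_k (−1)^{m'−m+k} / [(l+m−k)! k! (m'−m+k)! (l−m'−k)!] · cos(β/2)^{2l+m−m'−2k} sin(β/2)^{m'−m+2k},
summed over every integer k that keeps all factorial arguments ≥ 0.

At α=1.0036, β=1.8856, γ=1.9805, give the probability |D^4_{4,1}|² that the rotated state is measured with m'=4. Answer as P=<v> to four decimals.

Split into d^4_{4,1}(β=1.8856) × two z-phases.
With c≡cos(β/2)=0.587525 and s≡sin(β/2)=0.809206, N=[40320·1·120·6]^{1/2}=5387.986637
k: max(0,(1)−(4))=0 … min(4+(1),4−(4))=0
  k=0: (−1)^3·5387.9866/(720)·0.5875^5·0.8092^3 = -0.277589
d^4_{4,1}(1.8856) = -0.277589
|D^4_{4,1}|² = |d^4_{4,1}(β)|² = (-0.277589)² = 0.077056 (the z-rotation phases have unit modulus)

P=0.0771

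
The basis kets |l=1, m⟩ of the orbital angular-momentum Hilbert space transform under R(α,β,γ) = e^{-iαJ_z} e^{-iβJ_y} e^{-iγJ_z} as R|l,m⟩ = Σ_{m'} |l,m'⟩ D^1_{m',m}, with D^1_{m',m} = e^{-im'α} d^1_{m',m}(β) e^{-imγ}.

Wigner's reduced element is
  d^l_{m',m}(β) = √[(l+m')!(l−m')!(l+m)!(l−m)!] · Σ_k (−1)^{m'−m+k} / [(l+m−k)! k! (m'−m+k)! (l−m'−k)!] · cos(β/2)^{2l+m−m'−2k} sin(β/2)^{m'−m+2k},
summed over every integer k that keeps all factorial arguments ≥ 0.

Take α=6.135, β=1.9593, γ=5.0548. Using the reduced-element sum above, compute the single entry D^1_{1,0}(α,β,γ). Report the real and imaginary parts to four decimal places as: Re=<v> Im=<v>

First d^1_{1,0}(β=1.9593), then the phase factors e^{-i(1)α} and e^{-i(0)γ}:
Half-angle: c=0.557313, s=0.830302. N=√(2·1·1·1)=1.414214
k: max(0,(0)−(1))=0 … min(1+(0),1−(1))=0
  k=0: (−1)^1·1.4142/(1)·0.5573^1·0.8303^1 = -0.654411
d^1_{1,0}(1.9593) = -0.654411
D = (+0.989041+0.147644i)·(-0.654411)·(+1.000000+0.000000i) = -0.647239-0.096620i

Re=-0.6472 Im=-0.0966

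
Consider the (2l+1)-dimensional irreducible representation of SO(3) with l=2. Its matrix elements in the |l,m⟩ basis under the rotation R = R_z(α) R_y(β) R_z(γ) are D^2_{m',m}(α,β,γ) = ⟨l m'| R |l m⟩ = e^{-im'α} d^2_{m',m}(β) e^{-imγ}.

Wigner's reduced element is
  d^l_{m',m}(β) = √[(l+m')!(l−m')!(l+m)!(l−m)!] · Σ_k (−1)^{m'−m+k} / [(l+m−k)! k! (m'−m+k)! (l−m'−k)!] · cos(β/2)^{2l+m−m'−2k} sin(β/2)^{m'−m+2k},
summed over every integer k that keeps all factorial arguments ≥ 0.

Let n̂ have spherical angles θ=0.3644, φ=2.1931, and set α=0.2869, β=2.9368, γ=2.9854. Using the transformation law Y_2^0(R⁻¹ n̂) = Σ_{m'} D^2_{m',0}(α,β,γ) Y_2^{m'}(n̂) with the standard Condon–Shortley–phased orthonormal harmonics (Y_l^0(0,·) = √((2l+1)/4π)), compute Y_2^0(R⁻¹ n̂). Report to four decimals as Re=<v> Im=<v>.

Need the full column D^2_{m',0} for m'=−2..2 at α=0.2869, β=2.9368, γ=2.9854.
cos(β/2)=0.102217, sin(β/2)=0.994762
d^2_{-2,0}: single k=2 term ⇒ +0.025326;  D = +0.021270+0.013748i
d^2_{-1,0}: k∈[1..2] ⇒ +0.002602 -0.246467 = -0.243864;  D = -0.233897-0.069009i
d^2_{0,0}: k∈[0..2] ⇒ +0.000109 -0.041357 +0.979212 = +0.937965;  D = +0.937965+0.000000i
d^2_{1,0}: k∈[0..1] ⇒ -0.002602 +0.246467 = +0.243864;  D = +0.233897-0.069009i
d^2_{2,0}: single k=0 term ⇒ +0.025326;  D = +0.021270-0.013748i
Y_2^{m'}(θ=0.3644,φ=2.1931) and Σ D·Y over m':
  (+0.0213+0.0137i)·(-0.0157+0.0465i)  (-0.2339-0.0690i)·(-0.1500-0.2090i)  (+0.9380+0.0000i)·(+0.5106+0.0000i)  (+0.2339-0.0690i)·(+0.1500-0.2090i)  (+0.0213-0.0137i)·(-0.0157-0.0465i)
Y_2^0(R⁻¹ n̂) = +0.518282-0.000000i

Re=0.5183 Im=0.0000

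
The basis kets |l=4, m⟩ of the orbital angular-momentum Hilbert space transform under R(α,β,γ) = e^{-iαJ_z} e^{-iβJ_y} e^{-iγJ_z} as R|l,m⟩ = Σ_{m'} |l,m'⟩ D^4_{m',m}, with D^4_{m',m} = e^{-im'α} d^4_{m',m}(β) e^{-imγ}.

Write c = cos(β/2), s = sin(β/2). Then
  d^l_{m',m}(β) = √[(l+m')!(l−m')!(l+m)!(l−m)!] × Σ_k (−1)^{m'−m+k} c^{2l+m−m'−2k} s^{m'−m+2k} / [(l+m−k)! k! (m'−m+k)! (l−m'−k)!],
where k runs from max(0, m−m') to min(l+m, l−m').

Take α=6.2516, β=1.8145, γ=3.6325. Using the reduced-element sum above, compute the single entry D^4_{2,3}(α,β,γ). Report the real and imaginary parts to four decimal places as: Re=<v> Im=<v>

D^4_{2,3}(6.2516,1.8145,3.6325) = e^{-i·2·6.2516}·d^4_{2,3}(1.8145)·e^{-i·3·3.6325}. Compute d first:
c=cos(1.8145/2)=0.615915, s=sin(1.8145/2)=0.787813; N=√[720·2·5040·1]=2693.993318
k∈{1,2} keeps every argument non-negative
  k=1: (−1)^0·2693.9933/(720)·0.6159^7·0.7878^1 = +0.099113
  k=2: (−1)^1·2693.9933/(240)·0.6159^5·0.7878^3 = -0.486471
d^4_{2,3}(1.8145) = +0.099113 -0.486471 = -0.387358
Attach z-rotation phases: D = e^{-i(2)(6.2516)}·(-0.387358)·e^{-i(3)(3.6325)} = +0.062189-0.382333i

Re=0.0622 Im=-0.3823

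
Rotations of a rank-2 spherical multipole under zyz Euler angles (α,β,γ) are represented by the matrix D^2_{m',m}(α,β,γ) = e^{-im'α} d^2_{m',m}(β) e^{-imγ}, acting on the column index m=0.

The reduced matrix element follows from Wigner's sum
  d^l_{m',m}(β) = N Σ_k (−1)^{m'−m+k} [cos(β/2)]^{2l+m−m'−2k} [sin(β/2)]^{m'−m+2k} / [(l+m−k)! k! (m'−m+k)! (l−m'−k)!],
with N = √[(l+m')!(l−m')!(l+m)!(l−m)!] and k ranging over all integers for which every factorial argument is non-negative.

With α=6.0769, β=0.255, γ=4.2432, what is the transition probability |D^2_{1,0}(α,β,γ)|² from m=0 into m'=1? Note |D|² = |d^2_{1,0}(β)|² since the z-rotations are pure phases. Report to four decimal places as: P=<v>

P=0.0894

First d^2_{1,0}(β=0.255), then the phase factors e^{-i(1)α} and e^{-i(0)γ}:
With c≡cos(β/2)=0.991883 and s≡sin(β/2)=0.127155, N=[6·1·2·2]^{1/2}=4.898979
k: max(0,(0)−(1))=0 … min(2+(0),2−(1))=1
  k=0: (−1)^1·4.8990/(2)·0.9919^3·0.1272^1 = -0.303941
  k=1: (−1)^2·4.8990/(2)·0.9919^1·0.1272^3 = +0.004995
d^2_{1,0}(0.255) = -0.303941 +0.004995 = -0.298946
|D^2_{1,0}|² = |d^2_{1,0}(β)|² = (-0.298946)² = 0.089369 (the z-rotation phases have unit modulus)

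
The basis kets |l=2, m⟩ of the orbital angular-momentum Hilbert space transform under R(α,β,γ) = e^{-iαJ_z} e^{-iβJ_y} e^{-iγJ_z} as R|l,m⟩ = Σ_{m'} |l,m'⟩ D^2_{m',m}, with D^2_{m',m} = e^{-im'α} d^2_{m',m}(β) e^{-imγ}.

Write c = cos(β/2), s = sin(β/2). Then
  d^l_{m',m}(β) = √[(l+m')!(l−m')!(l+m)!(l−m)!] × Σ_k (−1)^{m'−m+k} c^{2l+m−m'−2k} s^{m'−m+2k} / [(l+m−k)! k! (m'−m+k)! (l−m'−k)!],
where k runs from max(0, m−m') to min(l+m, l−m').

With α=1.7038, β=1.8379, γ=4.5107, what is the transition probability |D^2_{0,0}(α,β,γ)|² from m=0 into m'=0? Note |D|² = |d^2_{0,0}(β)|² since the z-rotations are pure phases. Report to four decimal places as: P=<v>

P=0.1564

First d^2_{0,0}(β=1.8379), then the phase factors e^{-i(0)α} and e^{-i(0)γ}:
Half-angle: c=0.606655, s=0.794965. N=√(2·2·2·2)=4.000000
k: max(0,(0)−(0))=0 … min(2+(0),2−(0))=2
  k=0: (−1)^0·4.0000/(4)·0.6067^4·0.7950^0 = +0.135446
  k=1: (−1)^1·4.0000/(1)·0.6067^2·0.7950^2 = -0.930336
  k=2: (−1)^2·4.0000/(4)·0.6067^0·0.7950^4 = +0.399385
d^2_{0,0}(1.8379) = +0.135446 -0.930336 +0.399385 = -0.395504
|D^2_{0,0}|² = |d^2_{0,0}(β)|² = (-0.395504)² = 0.156424 (the z-rotation phases have unit modulus)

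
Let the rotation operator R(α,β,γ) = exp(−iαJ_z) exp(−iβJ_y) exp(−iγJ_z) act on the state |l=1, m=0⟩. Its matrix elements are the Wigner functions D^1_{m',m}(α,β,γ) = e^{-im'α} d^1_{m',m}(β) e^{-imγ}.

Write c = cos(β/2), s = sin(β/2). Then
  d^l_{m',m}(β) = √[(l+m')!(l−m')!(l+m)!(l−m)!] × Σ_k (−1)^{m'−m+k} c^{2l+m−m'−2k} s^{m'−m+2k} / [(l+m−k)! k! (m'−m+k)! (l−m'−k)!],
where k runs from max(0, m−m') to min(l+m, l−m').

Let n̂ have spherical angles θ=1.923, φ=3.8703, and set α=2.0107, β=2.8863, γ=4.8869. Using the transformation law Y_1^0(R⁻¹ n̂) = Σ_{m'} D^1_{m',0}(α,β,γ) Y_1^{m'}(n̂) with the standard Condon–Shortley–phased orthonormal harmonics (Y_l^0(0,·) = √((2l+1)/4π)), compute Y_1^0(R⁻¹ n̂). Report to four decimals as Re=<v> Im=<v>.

Re=0.1301 Im=0.0000

Need the full column D^1_{m',0} for m'=−1..1 at α=2.0107, β=2.8863, γ=4.8869.
cos(β/2)=0.127300, sin(β/2)=0.991864
d^1_{-1,0}: single k=1 term ⇒ +0.178565;  D = -0.076042+0.161564i
d^1_{0,0}: k∈[0..1] ⇒ +0.016205 -0.983795 = -0.967589;  D = -0.967589+0.000000i
d^1_{1,0}: single k=0 term ⇒ -0.178565;  D = +0.076042+0.161564i
Y_1^{m'}(θ=1.923,φ=3.8703) and Σ D·Y over m':
  (-0.0760+0.1616i)·(-0.2419+0.2159i)  (-0.9676+0.0000i)·(-0.1686+0.0000i)  (+0.0760+0.1616i)·(+0.2419+0.2159i)
Y_1^0(R⁻¹ n̂) = +0.130105+0.000000i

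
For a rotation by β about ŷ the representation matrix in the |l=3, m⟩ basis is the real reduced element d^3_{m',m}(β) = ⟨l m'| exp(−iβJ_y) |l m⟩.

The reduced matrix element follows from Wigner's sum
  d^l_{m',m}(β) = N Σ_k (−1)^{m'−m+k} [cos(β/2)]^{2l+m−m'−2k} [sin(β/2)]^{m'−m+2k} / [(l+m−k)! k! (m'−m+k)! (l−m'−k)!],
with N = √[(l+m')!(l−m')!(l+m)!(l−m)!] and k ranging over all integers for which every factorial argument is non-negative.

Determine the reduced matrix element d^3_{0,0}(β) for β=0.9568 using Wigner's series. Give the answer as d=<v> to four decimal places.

d^3_{0,0}(β=0.9568) via Wigner's sum:
With c≡cos(β/2)=0.887733 and s≡sin(β/2)=0.460359, N=[6·6·6·6]^{1/2}=36.000000
k: max(0,(0)−(0))=0 … min(3+(0),3−(0))=3
  k=0: (−1)^0·36.0000/(36)·0.8877^6·0.4604^0 = +0.489433
  k=1: (−1)^1·36.0000/(4)·0.8877^4·0.4604^2 = -1.184582
  k=2: (−1)^2·36.0000/(4)·0.8877^2·0.4604^4 = +0.318563
  k=3: (−1)^3·36.0000/(36)·0.8877^0·0.4604^6 = -0.009519
d^3_{0,0}(0.9568) = +0.489433 -1.184582 +0.318563 -0.009519 = -0.386106

d=-0.3861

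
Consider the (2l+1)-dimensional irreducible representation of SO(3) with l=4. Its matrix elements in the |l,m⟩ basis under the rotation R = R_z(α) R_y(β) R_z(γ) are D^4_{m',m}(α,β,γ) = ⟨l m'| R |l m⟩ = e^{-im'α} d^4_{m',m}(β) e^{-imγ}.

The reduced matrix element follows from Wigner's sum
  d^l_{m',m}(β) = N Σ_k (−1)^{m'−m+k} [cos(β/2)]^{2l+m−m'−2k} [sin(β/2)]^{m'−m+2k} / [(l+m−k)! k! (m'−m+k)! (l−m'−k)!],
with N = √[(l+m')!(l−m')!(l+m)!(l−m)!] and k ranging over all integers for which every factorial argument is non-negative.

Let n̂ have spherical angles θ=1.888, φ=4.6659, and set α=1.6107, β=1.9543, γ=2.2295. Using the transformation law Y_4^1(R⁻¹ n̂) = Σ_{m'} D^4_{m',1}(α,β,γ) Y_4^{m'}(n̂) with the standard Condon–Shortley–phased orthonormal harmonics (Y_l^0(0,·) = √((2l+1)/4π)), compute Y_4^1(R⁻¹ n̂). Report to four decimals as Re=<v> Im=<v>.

Need the full column D^4_{m',1} for m'=−4..4 at α=1.6107, β=1.9543, γ=2.2295.
cos(β/2)=0.559387, sin(β/2)=0.828906
d^4_{-4,1}: single k=5 term ⇒ +0.512577;  D = -0.245333-0.450052i
d^4_{-3,1}: k∈[4..5] ⇒ +0.611493 -0.805617 = -0.194124;  D = +0.166602-0.099638i
d^4_{-2,1}: k∈[3..5] ⇒ +0.441158 -1.453020 +0.638098 = -0.373763;  D = -0.204486-0.312865i
d^4_{-1,1}: k∈[2..5] ⇒ +0.210517 -1.386735 +1.522473 -0.222866 = +0.123388;  D = +0.100509-0.071572i
d^4_{0,1}: k∈[1..4] ⇒ +0.063534 -0.837039 +1.837941 -0.672615 = +0.391822;  D = -0.239831-0.309847i
d^4_{1,1}: k∈[0..3] ⇒ +0.009587 -0.315775 +1.386735 -1.014982 = +0.065566;  D = -0.050206+0.042169i
d^4_{2,1}: k∈[0..2] ⇒ -0.060274 +0.661737 -0.968680 = -0.367217;  D = -0.247206-0.271546i
d^4_{3,1}: k∈[0..1] ⇒ +0.167092 -0.611493 = -0.444400;  D = -0.316425+0.312036i
d^4_{4,1}: single k=0 term ⇒ -0.233439;  D = +0.170410+0.159544i
Y_4^{m'}(θ=1.888,φ=4.6659) and Σ D·Y over m':
  (-0.2453-0.4501i)·(+0.3544+0.0667i)  (+0.1666-0.0996i)·(-0.0465+0.3316i)  (-0.2045-0.3129i)·(+0.0959+0.0089i)  (+0.1005-0.0716i)·(-0.0151+0.3248i)  (-0.2398-0.3098i)·(+0.0436+0.0000i)  (-0.0502+0.0422i)·(+0.0151+0.3248i)  (-0.2472-0.2715i)·(+0.0959-0.0089i)  (-0.3164+0.3120i)·(+0.0465+0.3316i)  (+0.1704+0.1595i)·(+0.3544-0.0667i)
Y_4^1(R⁻¹ n̂) = -0.124972-0.212330i

Re=-0.1250 Im=-0.2123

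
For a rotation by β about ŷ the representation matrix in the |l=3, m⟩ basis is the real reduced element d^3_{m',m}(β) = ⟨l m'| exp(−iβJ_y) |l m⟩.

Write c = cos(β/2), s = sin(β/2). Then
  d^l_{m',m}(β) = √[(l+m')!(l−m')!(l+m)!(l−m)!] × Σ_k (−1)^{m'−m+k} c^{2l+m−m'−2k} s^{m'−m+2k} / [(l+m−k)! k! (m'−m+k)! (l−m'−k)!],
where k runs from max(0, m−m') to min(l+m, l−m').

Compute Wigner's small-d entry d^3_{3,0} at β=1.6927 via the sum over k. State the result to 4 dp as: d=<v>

d^3_{3,0}(β=1.6927) via Wigner's sum:
c=cos(1.6927/2)=0.662721, s=sin(1.6927/2)=0.748866; N=√[720·1·6·6]=160.996894
Admissible k: 0..0 (factorial args all ≥0)
  k=0: (−1)^3·160.9969/(36)·0.6627^3·0.7489^3 = -0.546664
d^3_{3,0}(1.6927) = -0.546664

d=-0.5467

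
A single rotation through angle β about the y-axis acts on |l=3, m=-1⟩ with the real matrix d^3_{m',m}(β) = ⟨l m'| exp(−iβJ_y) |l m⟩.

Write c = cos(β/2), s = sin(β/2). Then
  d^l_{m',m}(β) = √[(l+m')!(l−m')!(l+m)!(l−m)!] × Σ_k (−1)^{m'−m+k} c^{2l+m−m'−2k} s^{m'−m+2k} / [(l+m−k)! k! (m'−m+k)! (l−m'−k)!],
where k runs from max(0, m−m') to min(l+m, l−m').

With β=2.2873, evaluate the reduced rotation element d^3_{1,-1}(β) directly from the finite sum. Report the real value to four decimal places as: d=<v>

d=-0.2273

d^3_{1,-1}(β=2.2873) via Wigner's sum:
With c≡cos(β/2)=0.414275 and s≡sin(β/2)=0.910152, N=[24·2·2·24]^{1/2}=48.000000
k∈{0,1,2} keeps every argument non-negative
  k=0: (−1)^2·48.0000/(8)·0.4143^4·0.9102^2 = +0.146398
  k=1: (−1)^3·48.0000/(6)·0.4143^2·0.9102^4 = -0.942156
  k=2: (−1)^4·48.0000/(48)·0.4143^0·0.9102^6 = +0.568437
d^3_{1,-1}(2.2873) = +0.146398 -0.942156 +0.568437 = -0.227321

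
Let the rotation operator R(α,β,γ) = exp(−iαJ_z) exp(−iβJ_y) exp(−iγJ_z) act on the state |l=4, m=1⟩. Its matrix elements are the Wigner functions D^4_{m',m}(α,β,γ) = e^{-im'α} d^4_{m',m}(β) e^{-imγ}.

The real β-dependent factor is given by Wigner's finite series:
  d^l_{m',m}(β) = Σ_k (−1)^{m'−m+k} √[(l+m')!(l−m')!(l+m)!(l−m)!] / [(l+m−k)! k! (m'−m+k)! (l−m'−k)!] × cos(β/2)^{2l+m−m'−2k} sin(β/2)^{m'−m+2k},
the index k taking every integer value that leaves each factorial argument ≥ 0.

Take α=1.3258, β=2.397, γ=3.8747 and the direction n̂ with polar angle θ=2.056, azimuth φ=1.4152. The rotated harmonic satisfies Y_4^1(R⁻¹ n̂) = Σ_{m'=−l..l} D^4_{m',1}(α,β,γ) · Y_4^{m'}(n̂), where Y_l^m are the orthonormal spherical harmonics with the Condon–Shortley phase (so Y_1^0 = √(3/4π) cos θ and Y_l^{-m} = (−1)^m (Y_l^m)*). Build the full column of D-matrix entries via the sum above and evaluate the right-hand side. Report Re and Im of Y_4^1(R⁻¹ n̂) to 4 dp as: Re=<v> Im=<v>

Re=-0.2745 Im=0.3977

Need the full column D^4_{m',1} for m'=−4..4 at α=1.3258, β=2.397, γ=3.8747.
cos(β/2)=0.363755, sin(β/2)=0.931495
d^4_{-4,1}: single k=5 term ⇒ +0.252594;  D = +0.035822+0.250041i
d^4_{-3,1}: k∈[4..5] ⇒ +0.174373 -0.686074 = -0.511701;  D = -0.509005-0.052459i
d^4_{-2,1}: k∈[3..5] ⇒ +0.072795 -0.716038 +0.939091 = +0.295848;  D = +0.100805-0.278145i
d^4_{-1,1}: k∈[2..5] ⇒ +0.020101 -0.395440 +1.296558 -0.566816 = +0.354403;  D = -0.293956-0.197968i
d^4_{0,1}: k∈[1..4] ⇒ +0.003510 -0.138119 +0.905724 -0.989889 = -0.218773;  D = +0.162570-0.146399i
d^4_{1,1}: k∈[0..3] ⇒ +0.000307 -0.030151 +0.395440 -0.864372 = -0.498777;  D = -0.233906-0.440530i
d^4_{2,1}: k∈[0..2] ⇒ -0.003330 +0.109193 -0.477359 = -0.371496;  D = -0.360571+0.089429i
d^4_{3,1}: k∈[0..1] ⇒ +0.015955 -0.174373 = -0.158418;  D = -0.000298+0.158418i
d^4_{4,1}: single k=0 term ⇒ -0.038520;  D = +0.037352+0.009413i
Y_4^{m'}(θ=2.056,φ=1.4152) and Σ D·Y over m':
  (+0.0358+0.2500i)·(+0.2201+0.1580i)  (-0.5090-0.0525i)·(+0.1818-0.3608i)  (+0.1008-0.2781i)·(-0.1302-0.0419i)  (-0.2940-0.1980i)·(+0.0447-0.2849i)  (+0.1626-0.1464i)·(-0.1978+0.0000i)  (-0.2339-0.4405i)·(-0.0447-0.2849i)  (-0.3606+0.0894i)·(-0.1302+0.0419i)  (-0.0003+0.1584i)·(-0.1818-0.3608i)  (+0.0374+0.0094i)·(+0.2201-0.1580i)
Y_4^1(R⁻¹ n̂) = -0.274456+0.397718i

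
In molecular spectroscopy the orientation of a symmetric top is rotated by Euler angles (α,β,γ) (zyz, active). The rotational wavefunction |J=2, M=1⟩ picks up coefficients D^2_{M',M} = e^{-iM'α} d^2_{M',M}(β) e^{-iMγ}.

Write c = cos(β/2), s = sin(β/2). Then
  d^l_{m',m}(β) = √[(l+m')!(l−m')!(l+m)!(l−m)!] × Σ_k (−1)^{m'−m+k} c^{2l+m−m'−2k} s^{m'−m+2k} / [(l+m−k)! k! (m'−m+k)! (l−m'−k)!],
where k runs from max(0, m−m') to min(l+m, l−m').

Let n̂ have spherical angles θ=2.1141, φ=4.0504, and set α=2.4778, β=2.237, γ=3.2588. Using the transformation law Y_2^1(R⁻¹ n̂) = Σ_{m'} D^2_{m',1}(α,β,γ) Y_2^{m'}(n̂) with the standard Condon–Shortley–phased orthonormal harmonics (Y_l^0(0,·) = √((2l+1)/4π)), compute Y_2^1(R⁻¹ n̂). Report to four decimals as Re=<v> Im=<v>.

Need the full column D^2_{m',1} for m'=−2..2 at α=2.4778, β=2.237, γ=3.2588.
cos(β/2)=0.437032, sin(β/2)=0.899446
d^2_{-2,1}: single k=3 term ⇒ +0.636017;  D = -0.079929+0.630974i
d^2_{-1,1}: k∈[2..3] ⇒ +0.463552 -0.654486 = -0.190934;  D = -0.135603+0.134416i
d^2_{0,1}: k∈[1..2] ⇒ +0.183904 -0.778958 = -0.595054;  D = +0.590972-0.069585i
d^2_{1,1}: k∈[0..1] ⇒ +0.036480 -0.463552 = -0.427072;  D = -0.364849-0.221980i
d^2_{2,1}: single k=0 term ⇒ -0.150157;  D = +0.052955+0.140509i
Y_2^{m'}(θ=2.1141,φ=4.0504) and Σ D·Y over m':
  (-0.0799+0.6310i)·(-0.0692-0.2745i)  (-0.1356+0.1344i)·(+0.2101-0.2697i)  (+0.5910-0.0696i)·(-0.0625+0.0000i)  (-0.3648-0.2220i)·(-0.2101-0.2697i)  (+0.0530+0.1405i)·(-0.0692+0.2745i)
Y_2^1(R⁻¹ n̂) = +0.124093+0.197319i

Re=0.1241 Im=0.1973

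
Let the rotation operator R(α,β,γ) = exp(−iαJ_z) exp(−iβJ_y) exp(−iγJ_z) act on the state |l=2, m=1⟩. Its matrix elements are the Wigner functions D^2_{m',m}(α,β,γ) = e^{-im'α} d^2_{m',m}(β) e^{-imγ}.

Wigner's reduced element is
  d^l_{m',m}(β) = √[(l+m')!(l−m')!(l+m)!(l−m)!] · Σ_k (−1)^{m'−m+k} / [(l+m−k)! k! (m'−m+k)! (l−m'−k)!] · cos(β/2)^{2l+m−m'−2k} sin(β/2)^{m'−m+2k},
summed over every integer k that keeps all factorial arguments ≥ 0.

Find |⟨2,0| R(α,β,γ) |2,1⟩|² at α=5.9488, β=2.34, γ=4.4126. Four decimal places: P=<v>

P=0.3746

Split into d^2_{0,1}(β=2.34) × two z-phases.
With c≡cos(β/2)=0.390152 and s≡sin(β/2)=0.920751, N=[2·2·6·1]^{1/2}=4.898979
k∈{1,2} keeps every argument non-negative
  k=1: (−1)^0·4.8990/(2)·0.3902^3·0.9208^1 = +0.133942
  k=2: (−1)^1·4.8990/(2)·0.3902^1·0.9208^3 = -0.745994
d^2_{0,1}(2.34) = +0.133942 -0.745994 = -0.612051
|D^2_{0,1}|² = |d^2_{0,1}(β)|² = (-0.612051)² = 0.374607 (the z-rotation phases have unit modulus)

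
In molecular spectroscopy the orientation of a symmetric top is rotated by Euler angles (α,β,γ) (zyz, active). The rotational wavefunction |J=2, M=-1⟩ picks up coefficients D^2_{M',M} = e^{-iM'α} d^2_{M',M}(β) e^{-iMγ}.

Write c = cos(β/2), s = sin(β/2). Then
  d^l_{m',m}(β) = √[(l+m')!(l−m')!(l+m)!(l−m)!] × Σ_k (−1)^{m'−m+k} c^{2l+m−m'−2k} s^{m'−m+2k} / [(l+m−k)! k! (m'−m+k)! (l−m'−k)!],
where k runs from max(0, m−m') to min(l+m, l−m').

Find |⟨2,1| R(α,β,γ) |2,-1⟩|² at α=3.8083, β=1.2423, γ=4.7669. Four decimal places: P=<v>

P=0.3105

First d^2_{1,-1}(β=1.2423), then the phase factors e^{-i(1)α} and e^{-i(-1)γ}:
c=cos(1.2423/2)=0.813210, s=sin(1.2423/2)=0.581971; N=√[6·1·1·6]=6.000000
The bounds max(0,m−m')=0 and min(l+m,l−m')=1 give 2 terms
  k=0: (−1)^2·6.0000/(2)·0.8132^2·0.5820^2 = +0.671937
  k=1: (−1)^3·6.0000/(6)·0.8132^0·0.5820^4 = -0.114711
d^2_{1,-1}(1.2423) = +0.671937 -0.114711 = +0.557226
|D^2_{1,-1}|² = |d^2_{1,-1}(β)|² = (+0.557226)² = 0.310501 (the z-rotation phases have unit modulus)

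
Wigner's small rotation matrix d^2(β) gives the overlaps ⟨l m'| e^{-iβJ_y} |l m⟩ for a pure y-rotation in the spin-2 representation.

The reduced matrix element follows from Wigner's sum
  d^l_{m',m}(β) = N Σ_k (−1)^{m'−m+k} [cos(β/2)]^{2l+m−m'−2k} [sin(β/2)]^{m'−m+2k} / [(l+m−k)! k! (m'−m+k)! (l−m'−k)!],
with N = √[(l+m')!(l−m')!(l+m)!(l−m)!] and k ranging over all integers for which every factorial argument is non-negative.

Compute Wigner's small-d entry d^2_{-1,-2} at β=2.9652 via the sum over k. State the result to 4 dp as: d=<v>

d^2_{-1,-2}(β=2.9652) via Wigner's sum:
c=cos(2.9652/2)=0.088082, s=sin(2.9652/2)=0.996113; N=√[1·6·1·24]=12.000000
The bounds max(0,m−m')=0 and min(l+m,l−m')=0 give 1 term
  k=0: (−1)^1·12.0000/(6)·0.0881^3·0.9961^1 = -0.001361
d^2_{-1,-2}(2.9652) = -0.001361

d=-0.0014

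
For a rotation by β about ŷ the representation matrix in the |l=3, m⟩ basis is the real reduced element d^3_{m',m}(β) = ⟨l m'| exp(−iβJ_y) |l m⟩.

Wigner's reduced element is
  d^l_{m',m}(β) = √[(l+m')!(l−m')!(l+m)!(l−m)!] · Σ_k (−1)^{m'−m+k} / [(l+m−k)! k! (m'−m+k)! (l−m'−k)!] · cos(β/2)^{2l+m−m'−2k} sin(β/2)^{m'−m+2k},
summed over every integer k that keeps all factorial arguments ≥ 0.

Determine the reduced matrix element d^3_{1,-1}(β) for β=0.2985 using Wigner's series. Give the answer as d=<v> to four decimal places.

d^3_{1,-1}(β=0.2985) via Wigner's sum:
With c≡cos(β/2)=0.988883 and s≡sin(β/2)=0.148697, N=[24·2·2·24]^{1/2}=48.000000
The bounds max(0,m−m')=0 and min(l+m,l−m')=2 give 3 terms
  k=0: (−1)^2·48.0000/(8)·0.9889^4·0.1487^2 = +0.126862
  k=1: (−1)^3·48.0000/(6)·0.9889^2·0.1487^4 = -0.003825
  k=2: (−1)^4·48.0000/(48)·0.9889^0·0.1487^6 = +0.000011
d^3_{1,-1}(0.2985) = +0.126862 -0.003825 +0.000011 = +0.123048

d=0.1230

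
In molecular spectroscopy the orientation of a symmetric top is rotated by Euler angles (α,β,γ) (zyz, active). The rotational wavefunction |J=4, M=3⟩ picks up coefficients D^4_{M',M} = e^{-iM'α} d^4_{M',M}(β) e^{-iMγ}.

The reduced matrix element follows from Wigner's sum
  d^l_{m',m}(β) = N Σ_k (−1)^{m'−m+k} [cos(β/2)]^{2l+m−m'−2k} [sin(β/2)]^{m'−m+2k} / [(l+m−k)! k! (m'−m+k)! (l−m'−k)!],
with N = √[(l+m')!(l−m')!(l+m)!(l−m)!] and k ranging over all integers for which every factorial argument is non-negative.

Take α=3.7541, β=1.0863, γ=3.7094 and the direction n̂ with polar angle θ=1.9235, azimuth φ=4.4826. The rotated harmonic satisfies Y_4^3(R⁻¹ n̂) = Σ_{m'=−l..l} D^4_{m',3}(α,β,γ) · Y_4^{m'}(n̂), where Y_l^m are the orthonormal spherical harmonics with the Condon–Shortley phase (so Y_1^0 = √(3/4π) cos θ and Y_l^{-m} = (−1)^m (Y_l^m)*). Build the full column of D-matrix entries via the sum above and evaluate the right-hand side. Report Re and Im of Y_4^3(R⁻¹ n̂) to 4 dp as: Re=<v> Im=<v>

Re=0.3241 Im=0.2393

Need the full column D^4_{m',3} for m'=−4..4 at α=3.7541, β=1.0863, γ=3.7094.
cos(β/2)=0.856085, sin(β/2)=0.516835
d^4_{-4,3}: single k=7 term ⇒ +0.023852;  D = -0.017507-0.016199i
d^4_{-3,3}: k∈[6..7] ⇒ +0.097779 -0.005091 = +0.092688;  D = +0.091855+0.012392i
d^4_{-2,3}: k∈[5..6] ⇒ +0.259715 -0.031553 = +0.228161;  D = -0.202545+0.105038i
d^4_{-1,3}: k∈[4..5] ⇒ +0.506985 -0.110871 = +0.396114;  D = +0.182876-0.351373i
d^4_{0,3}: k∈[3..4] ⇒ +0.751112 -0.273763 = +0.477348;  D = +0.063123+0.473156i
d^4_{1,3}: k∈[2..3] ⇒ +0.834594 -0.506985 = +0.327610;  D = -0.222142-0.240792i
d^4_{2,3}: k∈[1..2] ⇒ +0.651679 -0.712567 = -0.060888;  D = -0.059510-0.012881i
d^4_{3,3}: k∈[0..1] ⇒ +0.288493 -0.736043 = -0.447551;  D = +0.412334-0.174017i
d^4_{4,3}: single k=0 term ⇒ -0.492623;  D = -0.261231+0.417655i
Y_4^{m'}(θ=1.9235,φ=4.4826) and Σ D·Y over m':
  (-0.0175-0.0162i)·(+0.2082+0.2729i)  (+0.0919+0.0124i)·(-0.2273+0.2757i)  (-0.2025+0.1050i)·(+0.0435+0.0215i)  (+0.1829-0.3514i)·(-0.0756+0.3233i)  (+0.0631+0.4732i)·(-0.0086+0.0000i)  (-0.2221-0.2408i)·(+0.0756+0.3233i)  (-0.0595-0.0129i)·(+0.0435-0.0215i)  (+0.4123-0.1740i)·(+0.2273+0.2757i)  (-0.2612+0.4177i)·(+0.2082-0.2729i)
Y_4^3(R⁻¹ n̂) = +0.324097+0.239257i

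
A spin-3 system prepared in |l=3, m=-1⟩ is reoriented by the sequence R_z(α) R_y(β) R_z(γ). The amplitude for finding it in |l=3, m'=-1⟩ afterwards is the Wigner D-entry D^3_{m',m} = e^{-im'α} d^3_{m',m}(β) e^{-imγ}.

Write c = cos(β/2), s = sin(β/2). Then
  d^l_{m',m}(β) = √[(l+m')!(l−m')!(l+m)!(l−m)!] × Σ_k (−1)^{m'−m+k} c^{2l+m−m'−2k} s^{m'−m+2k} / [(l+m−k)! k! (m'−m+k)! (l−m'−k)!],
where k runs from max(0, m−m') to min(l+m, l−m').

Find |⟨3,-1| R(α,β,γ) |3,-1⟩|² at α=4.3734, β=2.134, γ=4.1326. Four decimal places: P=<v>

P=0.2519

Split into d^3_{-1,-1}(β=2.134) × two z-phases.
Half-angle: c=0.482754, s=0.875756. N=√(2·24·2·24)=48.000000
The bounds max(0,m−m')=0 and min(l+m,l−m')=2 give 3 terms
  k=0: (−1)^0·48.0000/(48)·0.4828^6·0.8758^0 = +0.012658
  k=1: (−1)^1·48.0000/(6)·0.4828^4·0.8758^2 = -0.333241
  k=2: (−1)^2·48.0000/(8)·0.4828^2·0.8758^4 = +0.822499
d^3_{-1,-1}(2.134) = +0.012658 -0.333241 +0.822499 = +0.501915
|D^3_{-1,-1}|² = |d^3_{-1,-1}(β)|² = (+0.501915)² = 0.251919 (the z-rotation phases have unit modulus)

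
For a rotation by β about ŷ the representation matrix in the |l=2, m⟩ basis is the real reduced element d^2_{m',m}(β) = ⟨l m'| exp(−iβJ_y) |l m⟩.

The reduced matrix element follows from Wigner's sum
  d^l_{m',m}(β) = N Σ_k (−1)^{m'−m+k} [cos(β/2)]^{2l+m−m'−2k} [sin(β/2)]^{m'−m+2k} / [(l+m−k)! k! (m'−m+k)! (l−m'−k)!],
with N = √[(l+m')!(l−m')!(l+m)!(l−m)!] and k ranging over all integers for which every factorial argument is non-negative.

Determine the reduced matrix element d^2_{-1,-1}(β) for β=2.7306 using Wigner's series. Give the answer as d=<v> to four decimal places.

d=-0.1180

d^2_{-1,-1}(β=2.7306) via Wigner's sum:
With c≡cos(β/2)=0.204053 and s≡sin(β/2)=0.978960, N=[1·6·1·6]^{1/2}=6.000000
k: max(0,(-1)−(-1))=0 … min(2+(-1),2−(-1))=1
  k=0: (−1)^0·6.0000/(6)·0.2041^4·0.9790^0 = +0.001734
  k=1: (−1)^1·6.0000/(2)·0.2041^2·0.9790^2 = -0.119712
d^2_{-1,-1}(2.7306) = +0.001734 -0.119712 = -0.117978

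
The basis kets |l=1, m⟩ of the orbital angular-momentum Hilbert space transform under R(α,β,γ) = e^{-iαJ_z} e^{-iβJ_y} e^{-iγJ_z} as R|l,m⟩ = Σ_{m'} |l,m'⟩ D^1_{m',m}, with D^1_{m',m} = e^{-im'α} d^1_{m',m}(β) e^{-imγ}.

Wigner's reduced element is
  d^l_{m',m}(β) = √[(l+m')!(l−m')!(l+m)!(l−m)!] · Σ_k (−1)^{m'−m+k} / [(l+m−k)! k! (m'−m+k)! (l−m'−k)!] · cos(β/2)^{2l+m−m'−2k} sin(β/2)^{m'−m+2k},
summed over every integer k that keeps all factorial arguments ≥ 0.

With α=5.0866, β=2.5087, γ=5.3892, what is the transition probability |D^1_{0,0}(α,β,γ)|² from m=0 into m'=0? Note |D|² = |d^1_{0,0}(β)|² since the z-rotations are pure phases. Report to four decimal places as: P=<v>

P=0.6502

First d^1_{0,0}(β=2.5087), then the phase factors e^{-i(0)α} and e^{-i(0)γ}:
Half-angle: c=0.311191, s=0.950347. N=√(1·1·1·1)=1.000000
k∈{0,1} keeps every argument non-negative
  k=0: (−1)^0·1.0000/(1)·0.3112^2·0.9503^0 = +0.096840
  k=1: (−1)^1·1.0000/(1)·0.3112^0·0.9503^2 = -0.903160
d^1_{0,0}(2.5087) = +0.096840 -0.903160 = -0.806320
|D^1_{0,0}|² = |d^1_{0,0}(β)|² = (-0.806320)² = 0.650152 (the z-rotation phases have unit modulus)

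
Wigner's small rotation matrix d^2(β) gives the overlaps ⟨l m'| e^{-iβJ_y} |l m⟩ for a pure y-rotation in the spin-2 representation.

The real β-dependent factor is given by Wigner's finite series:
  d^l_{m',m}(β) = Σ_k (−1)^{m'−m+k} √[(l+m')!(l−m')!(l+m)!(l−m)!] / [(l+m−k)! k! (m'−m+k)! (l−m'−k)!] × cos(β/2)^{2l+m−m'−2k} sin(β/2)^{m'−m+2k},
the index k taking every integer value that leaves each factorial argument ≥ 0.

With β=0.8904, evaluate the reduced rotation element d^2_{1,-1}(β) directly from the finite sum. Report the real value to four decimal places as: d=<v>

d^2_{1,-1}(β=0.8904) via Wigner's sum:
Half-angle: c=0.902525, s=0.430638. N=√(6·1·1·6)=6.000000
k∈{0,1} keeps every argument non-negative
  k=0: (−1)^2·6.0000/(2)·0.9025^2·0.4306^2 = +0.453174
  k=1: (−1)^3·6.0000/(6)·0.9025^0·0.4306^4 = -0.034391
d^2_{1,-1}(0.8904) = +0.453174 -0.034391 = +0.418782

d=0.4188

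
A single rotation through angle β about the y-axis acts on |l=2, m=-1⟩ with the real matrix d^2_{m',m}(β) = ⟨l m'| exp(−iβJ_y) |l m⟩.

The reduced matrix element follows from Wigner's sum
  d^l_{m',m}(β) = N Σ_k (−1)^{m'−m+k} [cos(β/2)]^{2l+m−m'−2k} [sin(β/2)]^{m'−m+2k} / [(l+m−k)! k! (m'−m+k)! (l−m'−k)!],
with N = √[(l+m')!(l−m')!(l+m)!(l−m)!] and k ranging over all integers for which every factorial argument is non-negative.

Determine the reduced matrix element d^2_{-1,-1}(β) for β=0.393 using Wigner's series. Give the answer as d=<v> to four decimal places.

d=0.8152

d^2_{-1,-1}(β=0.393) via Wigner's sum:
Half-angle: c=0.980756, s=0.195238. N=√(1·6·1·6)=6.000000
Admissible k: 0..1 (factorial args all ≥0)
  k=0: (−1)^0·6.0000/(6)·0.9808^4·0.1952^0 = +0.925217
  k=1: (−1)^1·6.0000/(2)·0.9808^2·0.1952^2 = -0.109995
d^2_{-1,-1}(0.393) = +0.925217 -0.109995 = +0.815223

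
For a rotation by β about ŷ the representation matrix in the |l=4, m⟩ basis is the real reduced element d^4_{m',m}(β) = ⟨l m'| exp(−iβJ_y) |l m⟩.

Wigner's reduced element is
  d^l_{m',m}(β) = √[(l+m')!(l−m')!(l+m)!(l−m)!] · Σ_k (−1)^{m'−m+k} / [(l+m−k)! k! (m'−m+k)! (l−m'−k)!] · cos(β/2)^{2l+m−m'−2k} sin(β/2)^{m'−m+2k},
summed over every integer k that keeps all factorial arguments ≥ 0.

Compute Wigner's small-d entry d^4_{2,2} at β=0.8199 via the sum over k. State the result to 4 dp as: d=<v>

d^4_{2,2}(β=0.8199) via Wigner's sum:
Half-angle: c=0.917141, s=0.398563. N=√(720·2·720·2)=1440.000000
k∈{0,1,2} keeps every argument non-negative
  k=0: (−1)^0·1440.0000/(1440)·0.9171^8·0.3986^0 = +0.500597
  k=1: (−1)^1·1440.0000/(120)·0.9171^6·0.3986^2 = -1.134468
  k=2: (−1)^2·1440.0000/(96)·0.9171^4·0.3986^4 = +0.267809
d^4_{2,2}(0.8199) = +0.500597 -1.134468 +0.267809 = -0.366062

d=-0.3661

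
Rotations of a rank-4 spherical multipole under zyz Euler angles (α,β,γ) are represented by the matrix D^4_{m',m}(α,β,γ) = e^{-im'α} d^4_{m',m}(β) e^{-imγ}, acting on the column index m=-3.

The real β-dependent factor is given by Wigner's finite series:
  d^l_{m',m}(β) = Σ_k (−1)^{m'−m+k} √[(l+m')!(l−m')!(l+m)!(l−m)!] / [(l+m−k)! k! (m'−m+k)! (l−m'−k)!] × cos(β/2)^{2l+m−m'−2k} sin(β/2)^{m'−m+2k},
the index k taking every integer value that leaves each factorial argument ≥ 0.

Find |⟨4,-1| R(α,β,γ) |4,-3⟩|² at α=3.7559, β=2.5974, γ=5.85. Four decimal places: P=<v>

D^4_{-1,-3}(3.7559,2.5974,5.85) = e^{-i·-1·3.7559}·d^4_{-1,-3}(2.5974)·e^{-i·-3·5.85}. Compute d first:
Half-angle: c=0.268751, s=0.963210. N=√(6·120·1·5040)=1904.940944
The bounds max(0,m−m')=0 and min(l+m,l−m')=1 give 2 terms
  k=0: (−1)^2·1904.9409/(240)·0.2688^6·0.9632^2 = +0.002775
  k=1: (−1)^3·1904.9409/(144)·0.2688^4·0.9632^4 = -0.059402
d^4_{-1,-3}(2.5974) = +0.002775 -0.059402 = -0.056628
|D^4_{-1,-3}|² = |d^4_{-1,-3}(β)|² = (-0.056628)² = 0.003207 (the z-rotation phases have unit modulus)

P=0.0032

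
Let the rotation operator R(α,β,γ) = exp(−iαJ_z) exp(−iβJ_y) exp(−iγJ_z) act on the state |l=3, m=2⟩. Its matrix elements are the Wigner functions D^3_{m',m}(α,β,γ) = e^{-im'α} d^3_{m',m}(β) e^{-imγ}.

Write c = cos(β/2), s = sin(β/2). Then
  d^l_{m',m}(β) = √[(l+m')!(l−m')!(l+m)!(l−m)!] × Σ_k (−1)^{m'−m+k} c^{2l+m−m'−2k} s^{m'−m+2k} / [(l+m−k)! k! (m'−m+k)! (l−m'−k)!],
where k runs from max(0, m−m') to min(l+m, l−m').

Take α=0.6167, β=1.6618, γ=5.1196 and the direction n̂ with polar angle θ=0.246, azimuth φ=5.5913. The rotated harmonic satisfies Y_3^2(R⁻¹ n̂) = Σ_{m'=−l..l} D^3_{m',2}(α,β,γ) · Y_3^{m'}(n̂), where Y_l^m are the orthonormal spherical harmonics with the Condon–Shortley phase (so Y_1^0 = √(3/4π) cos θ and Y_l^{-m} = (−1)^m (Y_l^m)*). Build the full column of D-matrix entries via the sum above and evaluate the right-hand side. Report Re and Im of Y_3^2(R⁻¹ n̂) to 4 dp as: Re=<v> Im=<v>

Re=0.0243 Im=-0.0086

Need the full column D^3_{m',2} for m'=−3..3 at α=0.6167, β=1.6618, γ=5.1196.
cos(β/2)=0.674211, sin(β/2)=0.738538
d^3_{-3,2}: single k=5 term ⇒ +0.362858;  D = -0.185037-0.312134i
d^3_{-2,2}: k∈[4..5] ⇒ +0.676168 -0.162270 = +0.513898;  D = -0.469448-0.209068i
d^3_{-1,2}: k∈[3..4] ⇒ +0.780796 -0.468448 = +0.312348;  D = -0.306262+0.061356i
d^3_{0,2}: k∈[2..3] ⇒ +0.617293 -0.740705 = -0.123412;  D = +0.084696-0.089761i
d^3_{1,2}: k∈[1..2] ⇒ +0.325352 -0.780796 = -0.455444;  D = +0.063407-0.451009i
d^3_{2,2}: k∈[0..1] ⇒ +0.093924 -0.563509 = -0.469585;  D = -0.215605-0.417162i
d^3_{3,2}: single k=0 term ⇒ -0.252017;  D = -0.223877-0.115721i
Y_3^{m'}(θ=0.246,φ=5.5913) and Σ D·Y over m':
  (-0.1850-0.3121i)·(-0.0029+0.0053i)  (-0.4694-0.2091i)·(+0.0109+0.0578i)  (-0.3063+0.0614i)·(+0.2244+0.1860i)  (+0.0847-0.0898i)·(+0.6166+0.0000i)  (+0.0634-0.4510i)·(-0.2244+0.1860i)  (-0.2156-0.4172i)·(+0.0109-0.0578i)  (-0.2239-0.1157i)·(+0.0029+0.0053i)
Y_3^2(R⁻¹ n̂) = +0.024344-0.008595i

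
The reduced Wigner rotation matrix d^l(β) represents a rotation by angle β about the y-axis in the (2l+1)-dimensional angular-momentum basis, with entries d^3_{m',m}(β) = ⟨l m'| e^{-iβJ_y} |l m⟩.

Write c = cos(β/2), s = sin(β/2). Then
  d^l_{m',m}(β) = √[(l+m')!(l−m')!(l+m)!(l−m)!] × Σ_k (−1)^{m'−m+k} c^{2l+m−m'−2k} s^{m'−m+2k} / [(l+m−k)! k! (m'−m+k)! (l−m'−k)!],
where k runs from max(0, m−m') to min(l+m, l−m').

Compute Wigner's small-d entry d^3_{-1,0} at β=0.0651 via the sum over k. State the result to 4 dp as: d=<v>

d^3_{-1,0}(β=0.0651) via Wigner's sum:
Half-angle: c=0.999470, s=0.032544. N=√(2·24·6·6)=41.569219
Admissible k: 1..3 (factorial args all ≥0)
  k=1: (−1)^0·41.5692/(12)·0.9995^5·0.0325^1 = +0.112438
  k=2: (−1)^1·41.5692/(4)·0.9995^3·0.0325^3 = -0.000358
  k=3: (−1)^2·41.5692/(12)·0.9995^1·0.0325^5 = +0.000000
d^3_{-1,0}(0.0651) = +0.112438 -0.000358 +0.000000 = +0.112081

d=0.1121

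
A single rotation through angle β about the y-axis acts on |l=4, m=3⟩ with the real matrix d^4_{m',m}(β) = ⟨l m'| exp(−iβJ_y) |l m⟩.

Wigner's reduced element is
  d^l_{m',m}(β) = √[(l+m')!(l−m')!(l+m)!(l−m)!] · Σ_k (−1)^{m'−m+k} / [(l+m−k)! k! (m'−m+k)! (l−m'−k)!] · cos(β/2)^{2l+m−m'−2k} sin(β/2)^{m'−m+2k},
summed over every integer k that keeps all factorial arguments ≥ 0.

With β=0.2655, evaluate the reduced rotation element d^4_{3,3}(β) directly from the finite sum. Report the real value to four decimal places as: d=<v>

d=0.8154

d^4_{3,3}(β=0.2655) via Wigner's sum:
c=cos(0.2655/2)=0.991202, s=sin(0.2655/2)=0.132360; N=√[5040·1·5040·1]=5040.000000
k: max(0,(3)−(3))=0 … min(4+(3),4−(3))=1
  k=0: (−1)^0·5040.0000/(5040)·0.9912^8·0.1324^0 = +0.931743
  k=1: (−1)^1·5040.0000/(720)·0.9912^6·0.1324^2 = -0.116302
d^4_{3,3}(0.2655) = +0.931743 -0.116302 = +0.815441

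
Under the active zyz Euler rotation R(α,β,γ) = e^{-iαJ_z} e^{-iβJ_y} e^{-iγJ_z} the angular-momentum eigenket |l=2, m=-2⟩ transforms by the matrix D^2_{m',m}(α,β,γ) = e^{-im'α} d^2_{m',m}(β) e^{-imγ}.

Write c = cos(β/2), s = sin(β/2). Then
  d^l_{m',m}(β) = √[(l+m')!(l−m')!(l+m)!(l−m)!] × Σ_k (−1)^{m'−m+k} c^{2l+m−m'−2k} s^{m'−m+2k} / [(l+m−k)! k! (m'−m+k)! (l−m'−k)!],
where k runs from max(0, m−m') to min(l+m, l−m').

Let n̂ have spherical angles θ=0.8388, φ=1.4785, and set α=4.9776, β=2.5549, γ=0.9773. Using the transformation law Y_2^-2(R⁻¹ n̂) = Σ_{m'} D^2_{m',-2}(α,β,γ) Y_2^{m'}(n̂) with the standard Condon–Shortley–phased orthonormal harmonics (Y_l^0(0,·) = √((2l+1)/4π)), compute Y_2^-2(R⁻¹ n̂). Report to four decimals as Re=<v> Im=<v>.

Need the full column D^2_{m',-2} for m'=−2..2 at α=4.9776, β=2.5549, γ=0.9773.
cos(β/2)=0.289157, sin(β/2)=0.957282
d^2_{-2,-2}: single k=0 term ⇒ +0.006991;  D = +0.005537-0.004267i
d^2_{-1,-2}: single k=0 term ⇒ -0.046288;  D = -0.036877-0.027977i
d^2_{0,-2}: single k=0 term ⇒ +0.187682;  D = -0.070278+0.174028i
d^2_{1,-2}: single k=0 term ⇒ -0.507321;  D = +0.503758+0.060024i
d^2_{2,-2}: single k=0 term ⇒ +0.839767;  D = -0.122685-0.830757i
Y_2^{m'}(θ=0.8388,φ=1.4785) and Σ D·Y over m':
  (+0.0055-0.0043i)·(-0.2101-0.0392i)  (-0.0369-0.0280i)·(+0.0354-0.3824i)  (-0.0703+0.1740i)·(+0.1073+0.0000i)  (+0.5038+0.0600i)·(-0.0354-0.3824i)  (-0.1227-0.8308i)·(-0.2101+0.0392i)
Y_2^-2(R⁻¹ n̂) = +0.042614+0.007403i

Re=0.0426 Im=0.0074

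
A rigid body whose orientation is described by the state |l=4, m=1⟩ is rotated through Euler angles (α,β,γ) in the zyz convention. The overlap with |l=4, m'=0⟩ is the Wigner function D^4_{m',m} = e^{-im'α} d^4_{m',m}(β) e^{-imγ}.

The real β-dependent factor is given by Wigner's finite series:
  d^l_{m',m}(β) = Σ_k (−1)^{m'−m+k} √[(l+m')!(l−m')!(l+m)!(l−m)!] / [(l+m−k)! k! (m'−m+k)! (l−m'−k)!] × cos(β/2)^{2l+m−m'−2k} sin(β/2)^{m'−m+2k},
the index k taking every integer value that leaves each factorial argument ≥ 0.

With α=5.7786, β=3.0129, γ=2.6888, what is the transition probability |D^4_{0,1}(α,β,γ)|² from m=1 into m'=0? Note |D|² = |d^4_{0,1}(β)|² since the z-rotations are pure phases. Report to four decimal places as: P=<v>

D^4_{0,1}(5.7786,3.0129,2.6888) = e^{-i·0·5.7786}·d^4_{0,1}(3.0129)·e^{-i·1·2.6888}. Compute d first:
c=cos(3.0129/2)=0.064302, s=sin(3.0129/2)=0.997930; N=√[24·24·120·6]=643.987578
k: max(0,(1)−(0))=1 … min(4+(1),4−(0))=4
  k=1: (−1)^0·643.9876/(144)·0.0643^7·0.9979^1 = +0.000000
  k=2: (−1)^1·643.9876/(24)·0.0643^5·0.9979^3 = -0.000029
  k=3: (−1)^2·643.9876/(24)·0.0643^3·0.9979^5 = +0.007061
  k=4: (−1)^3·643.9876/(144)·0.0643^1·0.9979^7 = -0.283427
d^4_{0,1}(3.0129) = +0.000000 -0.000029 +0.007061 -0.283427 = -0.276396
|D^4_{0,1}|² = |d^4_{0,1}(β)|² = (-0.276396)² = 0.076395 (the z-rotation phases have unit modulus)

P=0.0764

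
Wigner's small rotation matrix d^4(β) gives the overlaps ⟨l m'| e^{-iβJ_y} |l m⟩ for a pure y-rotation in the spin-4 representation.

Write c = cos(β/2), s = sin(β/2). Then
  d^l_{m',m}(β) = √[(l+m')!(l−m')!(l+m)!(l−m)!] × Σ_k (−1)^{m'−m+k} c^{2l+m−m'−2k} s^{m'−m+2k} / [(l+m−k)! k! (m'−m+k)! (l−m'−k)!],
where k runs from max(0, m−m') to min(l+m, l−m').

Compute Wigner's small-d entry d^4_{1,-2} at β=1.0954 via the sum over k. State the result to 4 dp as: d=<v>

d^4_{1,-2}(β=1.0954) via Wigner's sum:
With c≡cos(β/2)=0.853724 and s≡sin(β/2)=0.520725, N=[120·6·2·720]^{1/2}=1018.233765
k∈{0,1,2} keeps every argument non-negative
  k=0: (−1)^3·1018.2338/(72)·0.8537^5·0.5207^3 = -0.905584
  k=1: (−1)^4·1018.2338/(48)·0.8537^3·0.5207^5 = +0.505361
  k=2: (−1)^5·1018.2338/(240)·0.8537^1·0.5207^7 = -0.037602
d^4_{1,-2}(1.0954) = -0.905584 +0.505361 -0.037602 = -0.437826

d=-0.4378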